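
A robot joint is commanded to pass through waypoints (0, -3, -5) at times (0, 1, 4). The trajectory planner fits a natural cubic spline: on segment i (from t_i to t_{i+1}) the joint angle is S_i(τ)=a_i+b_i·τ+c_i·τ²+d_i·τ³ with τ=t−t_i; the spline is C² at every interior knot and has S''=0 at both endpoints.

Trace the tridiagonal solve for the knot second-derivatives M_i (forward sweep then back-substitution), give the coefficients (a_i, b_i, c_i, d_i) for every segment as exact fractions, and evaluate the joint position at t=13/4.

Δ: Δ0=-3, Δ1=-2/3
row 1: diag=8, rhs=14; c'=3/8, d'=7/4
back: M1=7/4
M: M0=0, M1=7/4, M2=0
seg 0: a=0, c=M0/2=0, d=(M1−M0)/(6·1)=7/24, b=Δ0−h0·(2M0+M1)/6=-79/24
seg 1: a=-3, c=M1/2=7/8, d=(M2−M1)/(6·3)=-7/72, b=Δ1−h1·(2M1+M2)/6=-29/12
t_q=13/4 → seg 1, τ=9/4; S=-3+-29/12·τ+7/8·τ²+-7/72·τ³=-2619/512

  seg 0: a=0 b=-79/24 c=0 d=7/24
  seg 1: a=-3 b=-29/12 c=7/8 d=-7/72
S(13/4) = -2619/512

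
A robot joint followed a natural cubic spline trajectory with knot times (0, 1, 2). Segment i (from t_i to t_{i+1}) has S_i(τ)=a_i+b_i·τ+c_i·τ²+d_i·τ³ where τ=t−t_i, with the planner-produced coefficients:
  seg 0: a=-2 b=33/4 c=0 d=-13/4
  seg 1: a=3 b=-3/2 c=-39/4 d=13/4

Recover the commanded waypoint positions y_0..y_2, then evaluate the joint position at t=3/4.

y_0 = S_0(0) = a_0 = -2
y_1 = S_1(0) = a_1 = 3
y_2 = S_1(1) = -5
t_q=3/4 is in segment 0 (τ=3/4); S_0(τ)=721/256

y_0=-2 y_1=3 y_2=-5
S(3/4) = 721/256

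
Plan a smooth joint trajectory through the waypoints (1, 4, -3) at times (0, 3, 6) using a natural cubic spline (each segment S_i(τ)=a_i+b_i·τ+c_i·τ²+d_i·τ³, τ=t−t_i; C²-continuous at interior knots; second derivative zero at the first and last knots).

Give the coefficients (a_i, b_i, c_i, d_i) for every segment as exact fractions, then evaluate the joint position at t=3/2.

Δ: Δ0=1, Δ1=-7/3
row 1: diag=12, rhs=-20; c'=1/4, d'=-5/3
back: M1=-5/3
M: M0=0, M1=-5/3, M2=0
seg 0: a=1, c=M0/2=0, d=(M1−M0)/(6·3)=-5/54, b=Δ0−h0·(2M0+M1)/6=11/6
seg 1: a=4, c=M1/2=-5/6, d=(M2−M1)/(6·3)=5/54, b=Δ1−h1·(2M1+M2)/6=-2/3
t_q=3/2 → seg 0, τ=3/2; S=1+11/6·τ+0·τ²+-5/54·τ³=55/16

  seg 0: a=1 b=11/6 c=0 d=-5/54
  seg 1: a=4 b=-2/3 c=-5/6 d=5/54
S(3/2) = 55/16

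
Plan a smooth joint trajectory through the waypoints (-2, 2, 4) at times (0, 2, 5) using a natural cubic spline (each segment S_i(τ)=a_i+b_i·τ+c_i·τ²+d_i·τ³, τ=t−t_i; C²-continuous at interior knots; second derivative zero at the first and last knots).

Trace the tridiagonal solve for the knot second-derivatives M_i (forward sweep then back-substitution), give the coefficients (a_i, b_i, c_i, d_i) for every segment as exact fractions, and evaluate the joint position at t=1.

Δ: Δ0=2, Δ1=2/3
row 1: diag=10, rhs=-8; c'=3/10, d'=-4/5
back: M1=-4/5
M: M0=0, M1=-4/5, M2=0
seg 0: a=-2, c=M0/2=0, d=(M1−M0)/(6·2)=-1/15, b=Δ0−h0·(2M0+M1)/6=34/15
seg 1: a=2, c=M1/2=-2/5, d=(M2−M1)/(6·3)=2/45, b=Δ1−h1·(2M1+M2)/6=22/15
t_q=1 → seg 0, τ=1; S=-2+34/15·τ+0·τ²+-1/15·τ³=1/5

  seg 0: a=-2 b=34/15 c=0 d=-1/15
  seg 1: a=2 b=22/15 c=-2/5 d=2/45
S(1) = 1/5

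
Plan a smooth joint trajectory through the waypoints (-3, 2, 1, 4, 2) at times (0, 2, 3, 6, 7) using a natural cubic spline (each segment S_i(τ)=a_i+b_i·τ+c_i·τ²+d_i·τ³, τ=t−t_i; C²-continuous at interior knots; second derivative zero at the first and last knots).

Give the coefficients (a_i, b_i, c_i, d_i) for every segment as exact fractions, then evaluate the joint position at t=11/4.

  seg 0: a=-3 b=620/161 c=0 d=-435/1288
  seg 1: a=2 b=-65/322 c=-1305/644 d=113/92
  seg 2: a=1 b=-367/644 c=267/161 d=-731/1932
  seg 3: a=4 b=-269/322 c=-1125/644 d=375/644
S(11/4) = 50569/41216

Δ: Δ0=5/2, Δ1=-1, Δ2=1, Δ3=-2
row 1: diag=6, rhs=-21; c'=1/6, d'=-7/2
row 2: denom=8−1·1/6=47/6; d'=(12−1·-7/2)/(47/6)=93/47
row 3: denom=8−3·18/47=322/47; d'=(-18−3·93/47)/(322/47)=-1125/322
back: M3=-1125/322
back: M2=93/47−18/47·-1125/322=534/161
back: M1=-7/2−1/6·534/161=-1305/322
M: M0=0, M1=-1305/322, M2=534/161, M3=-1125/322, M4=0
seg 0: a=-3, c=M0/2=0, d=(M1−M0)/(6·2)=-435/1288, b=Δ0−h0·(2M0+M1)/6=620/161
seg 1: a=2, c=M1/2=-1305/644, d=(M2−M1)/(6·1)=113/92, b=Δ1−h1·(2M1+M2)/6=-65/322
seg 2: a=1, c=M2/2=267/161, d=(M3−M2)/(6·3)=-731/1932, b=Δ2−h2·(2M2+M3)/6=-367/644
seg 3: a=4, c=M3/2=-1125/644, d=(M4−M3)/(6·1)=375/644, b=Δ3−h3·(2M3+M4)/6=-269/322
t_q=11/4 → seg 1, τ=3/4; S=2+-65/322·τ+-1305/644·τ²+113/92·τ³=50569/41216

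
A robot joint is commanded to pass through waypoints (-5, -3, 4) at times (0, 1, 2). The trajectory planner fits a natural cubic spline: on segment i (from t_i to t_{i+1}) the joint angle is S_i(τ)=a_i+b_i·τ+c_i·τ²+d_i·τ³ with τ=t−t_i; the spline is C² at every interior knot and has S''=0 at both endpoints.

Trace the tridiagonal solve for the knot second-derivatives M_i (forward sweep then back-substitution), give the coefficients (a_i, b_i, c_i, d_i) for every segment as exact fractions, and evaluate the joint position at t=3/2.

  seg 0: a=-5 b=3/4 c=0 d=5/4
  seg 1: a=-3 b=9/2 c=15/4 d=-5/4
S(3/2) = 1/32

Δ: Δ0=2, Δ1=7
row 1: diag=4, rhs=30; c'=1/4, d'=15/2
back: M1=15/2
M: M0=0, M1=15/2, M2=0
seg 0: a=-5, c=M0/2=0, d=(M1−M0)/(6·1)=5/4, b=Δ0−h0·(2M0+M1)/6=3/4
seg 1: a=-3, c=M1/2=15/4, d=(M2−M1)/(6·1)=-5/4, b=Δ1−h1·(2M1+M2)/6=9/2
t_q=3/2 → seg 1, τ=1/2; S=-3+9/2·τ+15/4·τ²+-5/4·τ³=1/32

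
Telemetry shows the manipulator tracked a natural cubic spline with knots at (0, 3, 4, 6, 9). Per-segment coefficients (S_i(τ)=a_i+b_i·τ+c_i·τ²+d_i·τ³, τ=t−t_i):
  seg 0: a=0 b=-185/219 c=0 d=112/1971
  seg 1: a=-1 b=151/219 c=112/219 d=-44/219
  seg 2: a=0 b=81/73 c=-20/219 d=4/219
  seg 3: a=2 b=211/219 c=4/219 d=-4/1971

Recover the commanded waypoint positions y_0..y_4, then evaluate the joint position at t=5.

y_0=0 y_1=-1 y_2=0 y_3=2 y_4=5
S(5) = 227/219

y_0 = S_0(0) = a_0 = 0
y_1 = S_1(0) = a_1 = -1
y_2 = S_2(0) = a_2 = 0
y_3 = S_3(0) = a_3 = 2
y_4 = S_3(3) = 5
t_q=5 is in segment 2 (τ=1); S_2(τ)=227/219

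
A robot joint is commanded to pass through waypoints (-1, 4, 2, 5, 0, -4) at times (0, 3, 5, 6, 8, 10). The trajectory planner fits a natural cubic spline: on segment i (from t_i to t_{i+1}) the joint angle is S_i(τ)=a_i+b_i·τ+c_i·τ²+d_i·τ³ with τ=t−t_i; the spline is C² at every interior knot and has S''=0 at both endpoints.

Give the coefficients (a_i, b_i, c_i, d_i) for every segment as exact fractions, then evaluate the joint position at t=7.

  seg 0: a=-1 b=11021/3576 c=0 d=-1687/10728
  seg 1: a=4 b=-2081/1788 c=-1687/1192 d=2677/3576
  seg 2: a=2 b=3859/1788 c=3667/1192 d=-7991/3576
  seg 3: a=5 b=5747/3576 c=-1081/298 d=11257/14304
  seg 4: a=0 b=-6185/1788 c=2609/2384 d=-2609/14304
S(7) = 17959/4768

Δ: Δ0=5/3, Δ1=-1, Δ2=3, Δ3=-5/2, Δ4=-2
row 1: diag=10, rhs=-16; c'=1/5, d'=-8/5
row 2: denom=6−2·1/5=28/5; d'=(24−2·-8/5)/(28/5)=34/7
row 3: denom=6−1·5/28=163/28; d'=(-33−1·34/7)/(163/28)=-1060/163
row 4: denom=8−2·56/163=1192/163; d'=(3−2·-1060/163)/(1192/163)=2609/1192
back: M4=2609/1192
back: M3=-1060/163−56/163·2609/1192=-1081/149
back: M2=34/7−5/28·-1081/149=3667/596
back: M1=-8/5−1/5·3667/596=-1687/596
M: M0=0, M1=-1687/596, M2=3667/596, M3=-1081/149, M4=2609/1192, M5=0
seg 0: a=-1, c=M0/2=0, d=(M1−M0)/(6·3)=-1687/10728, b=Δ0−h0·(2M0+M1)/6=11021/3576
seg 1: a=4, c=M1/2=-1687/1192, d=(M2−M1)/(6·2)=2677/3576, b=Δ1−h1·(2M1+M2)/6=-2081/1788
seg 2: a=2, c=M2/2=3667/1192, d=(M3−M2)/(6·1)=-7991/3576, b=Δ2−h2·(2M2+M3)/6=3859/1788
seg 3: a=5, c=M3/2=-1081/298, d=(M4−M3)/(6·2)=11257/14304, b=Δ3−h3·(2M3+M4)/6=5747/3576
seg 4: a=0, c=M4/2=2609/2384, d=(M5−M4)/(6·2)=-2609/14304, b=Δ4−h4·(2M4+M5)/6=-6185/1788
t_q=7 → seg 3, τ=1; S=5+5747/3576·τ+-1081/298·τ²+11257/14304·τ³=17959/4768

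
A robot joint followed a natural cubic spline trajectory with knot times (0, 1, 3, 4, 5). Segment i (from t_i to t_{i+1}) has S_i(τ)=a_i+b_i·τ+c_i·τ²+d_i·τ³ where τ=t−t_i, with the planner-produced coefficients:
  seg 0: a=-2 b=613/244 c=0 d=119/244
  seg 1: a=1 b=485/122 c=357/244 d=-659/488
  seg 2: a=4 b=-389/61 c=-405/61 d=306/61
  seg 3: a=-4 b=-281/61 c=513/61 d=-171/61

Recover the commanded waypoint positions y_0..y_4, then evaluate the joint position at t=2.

y_0=-2 y_1=1 y_2=4 y_3=-4 y_4=-3
S(2) = 2483/488

y_0 = S_0(0) = a_0 = -2
y_1 = S_1(0) = a_1 = 1
y_2 = S_2(0) = a_2 = 4
y_3 = S_3(0) = a_3 = -4
y_4 = S_3(1) = -3
t_q=2 is in segment 1 (τ=1); S_1(τ)=2483/488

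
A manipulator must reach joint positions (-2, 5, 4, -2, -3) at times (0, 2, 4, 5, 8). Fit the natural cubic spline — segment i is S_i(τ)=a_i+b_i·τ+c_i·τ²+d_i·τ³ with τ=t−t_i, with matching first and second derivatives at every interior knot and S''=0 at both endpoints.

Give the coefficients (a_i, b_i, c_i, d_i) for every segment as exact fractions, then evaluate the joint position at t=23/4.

Δ: Δ0=7/2, Δ1=-1/2, Δ2=-6, Δ3=-1/3
row 1: diag=8, rhs=-24; c'=1/4, d'=-3
row 2: denom=6−2·1/4=11/2; d'=(-33−2·-3)/(11/2)=-54/11
row 3: denom=8−1·2/11=86/11; d'=(34−1·-54/11)/(86/11)=214/43
back: M3=214/43
back: M2=-54/11−2/11·214/43=-250/43
back: M1=-3−1/4·-250/43=-133/86
M: M0=0, M1=-133/86, M2=-250/43, M3=214/43, M4=0
seg 0: a=-2, c=M0/2=0, d=(M1−M0)/(6·2)=-133/1032, b=Δ0−h0·(2M0+M1)/6=518/129
seg 1: a=5, c=M1/2=-133/172, d=(M2−M1)/(6·2)=-367/1032, b=Δ1−h1·(2M1+M2)/6=637/258
seg 2: a=4, c=M2/2=-125/43, d=(M3−M2)/(6·1)=232/129, b=Δ2−h2·(2M2+M3)/6=-631/129
seg 3: a=-2, c=M3/2=107/43, d=(M4−M3)/(6·3)=-107/387, b=Δ3−h3·(2M3+M4)/6=-685/129
t_q=23/4 → seg 3, τ=3/4; S=-2+-685/129·τ+107/43·τ²+-107/387·τ³=-12933/2752

  seg 0: a=-2 b=518/129 c=0 d=-133/1032
  seg 1: a=5 b=637/258 c=-133/172 d=-367/1032
  seg 2: a=4 b=-631/129 c=-125/43 d=232/129
  seg 3: a=-2 b=-685/129 c=107/43 d=-107/387
S(23/4) = -12933/2752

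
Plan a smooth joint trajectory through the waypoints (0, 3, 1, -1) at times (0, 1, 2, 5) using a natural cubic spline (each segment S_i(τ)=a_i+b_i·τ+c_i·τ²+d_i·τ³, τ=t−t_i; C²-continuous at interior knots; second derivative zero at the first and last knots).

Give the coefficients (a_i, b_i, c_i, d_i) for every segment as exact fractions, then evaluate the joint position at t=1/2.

Δ: Δ0=3, Δ1=-2, Δ2=-2/3
row 1: diag=4, rhs=-30; c'=1/4, d'=-15/2
row 2: denom=8−1·1/4=31/4; d'=(8−1·-15/2)/(31/4)=2
back: M2=2
back: M1=-15/2−1/4·2=-8
M: M0=0, M1=-8, M2=2, M3=0
seg 0: a=0, c=M0/2=0, d=(M1−M0)/(6·1)=-4/3, b=Δ0−h0·(2M0+M1)/6=13/3
seg 1: a=3, c=M1/2=-4, d=(M2−M1)/(6·1)=5/3, b=Δ1−h1·(2M1+M2)/6=1/3
seg 2: a=1, c=M2/2=1, d=(M3−M2)/(6·3)=-1/9, b=Δ2−h2·(2M2+M3)/6=-8/3
t_q=1/2 → seg 0, τ=1/2; S=0+13/3·τ+0·τ²+-4/3·τ³=2

  seg 0: a=0 b=13/3 c=0 d=-4/3
  seg 1: a=3 b=1/3 c=-4 d=5/3
  seg 2: a=1 b=-8/3 c=1 d=-1/9
S(1/2) = 2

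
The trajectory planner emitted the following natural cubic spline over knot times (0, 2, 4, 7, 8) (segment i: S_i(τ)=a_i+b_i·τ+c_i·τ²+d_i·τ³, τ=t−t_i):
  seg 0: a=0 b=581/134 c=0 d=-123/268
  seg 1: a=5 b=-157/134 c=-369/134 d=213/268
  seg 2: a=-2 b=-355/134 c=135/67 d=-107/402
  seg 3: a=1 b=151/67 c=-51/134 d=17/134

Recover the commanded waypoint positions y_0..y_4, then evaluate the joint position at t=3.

y_0=0 y_1=5 y_2=-2 y_3=1 y_4=3
S(3) = 501/268

y_0 = S_0(0) = a_0 = 0
y_1 = S_1(0) = a_1 = 5
y_2 = S_2(0) = a_2 = -2
y_3 = S_3(0) = a_3 = 1
y_4 = S_3(1) = 3
t_q=3 is in segment 1 (τ=1); S_1(τ)=501/268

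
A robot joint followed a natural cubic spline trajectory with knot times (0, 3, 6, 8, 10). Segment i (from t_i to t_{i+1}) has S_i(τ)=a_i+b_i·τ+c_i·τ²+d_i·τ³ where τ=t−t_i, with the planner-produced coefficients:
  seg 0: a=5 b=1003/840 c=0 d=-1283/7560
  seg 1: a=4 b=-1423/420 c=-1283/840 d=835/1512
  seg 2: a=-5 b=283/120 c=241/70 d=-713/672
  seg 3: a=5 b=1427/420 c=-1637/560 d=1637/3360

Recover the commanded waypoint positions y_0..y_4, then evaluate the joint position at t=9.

y_0=5 y_1=4 y_2=-5 y_3=5 y_4=4
S(9) = 6677/1120

y_0 = S_0(0) = a_0 = 5
y_1 = S_1(0) = a_1 = 4
y_2 = S_2(0) = a_2 = -5
y_3 = S_3(0) = a_3 = 5
y_4 = S_3(2) = 4
t_q=9 is in segment 3 (τ=1); S_3(τ)=6677/1120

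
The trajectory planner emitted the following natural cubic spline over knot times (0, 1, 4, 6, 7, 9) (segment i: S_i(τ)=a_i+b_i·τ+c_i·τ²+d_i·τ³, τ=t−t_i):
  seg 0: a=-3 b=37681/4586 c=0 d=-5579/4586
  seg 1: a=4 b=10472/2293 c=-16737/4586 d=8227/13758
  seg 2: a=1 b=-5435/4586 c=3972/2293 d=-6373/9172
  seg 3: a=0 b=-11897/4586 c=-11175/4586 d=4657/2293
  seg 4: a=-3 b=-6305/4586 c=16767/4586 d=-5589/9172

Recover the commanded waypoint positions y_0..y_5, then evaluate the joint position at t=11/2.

y_0=-3 y_1=4 y_2=1 y_3=0 y_4=-3 y_5=4
S(11/2) = 56849/73376

y_0 = S_0(0) = a_0 = -3
y_1 = S_1(0) = a_1 = 4
y_2 = S_2(0) = a_2 = 1
y_3 = S_3(0) = a_3 = 0
y_4 = S_4(0) = a_4 = -3
y_5 = S_4(2) = 4
t_q=11/2 is in segment 2 (τ=3/2); S_2(τ)=56849/73376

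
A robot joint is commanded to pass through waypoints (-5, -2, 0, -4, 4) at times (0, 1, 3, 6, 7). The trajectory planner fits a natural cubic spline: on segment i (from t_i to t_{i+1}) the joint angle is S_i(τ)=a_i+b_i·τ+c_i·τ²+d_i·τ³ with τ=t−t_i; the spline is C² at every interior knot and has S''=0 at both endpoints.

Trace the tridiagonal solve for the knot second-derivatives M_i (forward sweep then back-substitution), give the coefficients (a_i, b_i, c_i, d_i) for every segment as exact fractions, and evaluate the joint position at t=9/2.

  seg 0: a=-5 b=1846/591 c=0 d=-73/591
  seg 1: a=-2 b=1627/591 c=-73/197 d=-299/1182
  seg 2: a=0 b=-1043/591 c=-372/197 d=1201/1773
  seg 3: a=-4 b=3070/591 c=829/197 d=-829/591
S(9/2) = -7265/1576

Δ: Δ0=3, Δ1=1, Δ2=-4/3, Δ3=8
row 1: diag=6, rhs=-12; c'=1/3, d'=-2
row 2: denom=10−2·1/3=28/3; d'=(-14−2·-2)/(28/3)=-15/14
row 3: denom=8−3·9/28=197/28; d'=(56−3·-15/14)/(197/28)=1658/197
back: M3=1658/197
back: M2=-15/14−9/28·1658/197=-744/197
back: M1=-2−1/3·-744/197=-146/197
M: M0=0, M1=-146/197, M2=-744/197, M3=1658/197, M4=0
seg 0: a=-5, c=M0/2=0, d=(M1−M0)/(6·1)=-73/591, b=Δ0−h0·(2M0+M1)/6=1846/591
seg 1: a=-2, c=M1/2=-73/197, d=(M2−M1)/(6·2)=-299/1182, b=Δ1−h1·(2M1+M2)/6=1627/591
seg 2: a=0, c=M2/2=-372/197, d=(M3−M2)/(6·3)=1201/1773, b=Δ2−h2·(2M2+M3)/6=-1043/591
seg 3: a=-4, c=M3/2=829/197, d=(M4−M3)/(6·1)=-829/591, b=Δ3−h3·(2M3+M4)/6=3070/591
t_q=9/2 → seg 2, τ=3/2; S=0+-1043/591·τ+-372/197·τ²+1201/1773·τ³=-7265/1576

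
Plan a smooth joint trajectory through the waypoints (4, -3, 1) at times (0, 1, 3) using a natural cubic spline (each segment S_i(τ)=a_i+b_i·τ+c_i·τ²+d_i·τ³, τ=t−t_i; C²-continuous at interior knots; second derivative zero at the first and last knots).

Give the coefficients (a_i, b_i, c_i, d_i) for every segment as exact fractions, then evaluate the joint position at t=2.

  seg 0: a=4 b=-17/2 c=0 d=3/2
  seg 1: a=-3 b=-4 c=9/2 d=-3/4
S(2) = -13/4

Δ: Δ0=-7, Δ1=2
row 1: diag=6, rhs=54; c'=1/3, d'=9
back: M1=9
M: M0=0, M1=9, M2=0
seg 0: a=4, c=M0/2=0, d=(M1−M0)/(6·1)=3/2, b=Δ0−h0·(2M0+M1)/6=-17/2
seg 1: a=-3, c=M1/2=9/2, d=(M2−M1)/(6·2)=-3/4, b=Δ1−h1·(2M1+M2)/6=-4
t_q=2 → seg 1, τ=1; S=-3+-4·τ+9/2·τ²+-3/4·τ³=-13/4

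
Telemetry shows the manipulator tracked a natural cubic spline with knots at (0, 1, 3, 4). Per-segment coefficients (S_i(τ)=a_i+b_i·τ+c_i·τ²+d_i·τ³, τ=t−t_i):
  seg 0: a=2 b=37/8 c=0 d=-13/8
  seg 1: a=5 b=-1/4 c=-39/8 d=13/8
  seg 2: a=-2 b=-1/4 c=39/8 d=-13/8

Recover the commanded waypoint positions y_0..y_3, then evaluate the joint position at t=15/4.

y_0 = S_0(0) = a_0 = 2
y_1 = S_1(0) = a_1 = 5
y_2 = S_2(0) = a_2 = -2
y_3 = S_2(1) = 1
t_q=15/4 is in segment 2 (τ=3/4); S_2(τ)=-67/512

y_0=2 y_1=5 y_2=-2 y_3=1
S(15/4) = -67/512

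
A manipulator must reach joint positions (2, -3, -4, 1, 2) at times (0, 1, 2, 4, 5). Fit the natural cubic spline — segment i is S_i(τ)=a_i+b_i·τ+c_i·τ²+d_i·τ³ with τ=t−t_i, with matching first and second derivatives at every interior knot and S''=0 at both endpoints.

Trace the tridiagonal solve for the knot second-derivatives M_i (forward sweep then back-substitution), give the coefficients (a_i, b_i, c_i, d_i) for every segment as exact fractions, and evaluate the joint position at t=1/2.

  seg 0: a=2 b=-357/61 c=0 d=52/61
  seg 1: a=-3 b=-201/61 c=156/61 d=-16/61
  seg 2: a=-4 b=63/61 c=108/61 d=-253/488
  seg 3: a=1 b=231/122 c=-327/244 d=109/244
S(1/2) = -50/61

Δ: Δ0=-5, Δ1=-1, Δ2=5/2, Δ3=1
row 1: diag=4, rhs=24; c'=1/4, d'=6
row 2: denom=6−1·1/4=23/4; d'=(21−1·6)/(23/4)=60/23
row 3: denom=6−2·8/23=122/23; d'=(-9−2·60/23)/(122/23)=-327/122
back: M3=-327/122
back: M2=60/23−8/23·-327/122=216/61
back: M1=6−1/4·216/61=312/61
M: M0=0, M1=312/61, M2=216/61, M3=-327/122, M4=0
seg 0: a=2, c=M0/2=0, d=(M1−M0)/(6·1)=52/61, b=Δ0−h0·(2M0+M1)/6=-357/61
seg 1: a=-3, c=M1/2=156/61, d=(M2−M1)/(6·1)=-16/61, b=Δ1−h1·(2M1+M2)/6=-201/61
seg 2: a=-4, c=M2/2=108/61, d=(M3−M2)/(6·2)=-253/488, b=Δ2−h2·(2M2+M3)/6=63/61
seg 3: a=1, c=M3/2=-327/244, d=(M4−M3)/(6·1)=109/244, b=Δ3−h3·(2M3+M4)/6=231/122
t_q=1/2 → seg 0, τ=1/2; S=2+-357/61·τ+0·τ²+52/61·τ³=-50/61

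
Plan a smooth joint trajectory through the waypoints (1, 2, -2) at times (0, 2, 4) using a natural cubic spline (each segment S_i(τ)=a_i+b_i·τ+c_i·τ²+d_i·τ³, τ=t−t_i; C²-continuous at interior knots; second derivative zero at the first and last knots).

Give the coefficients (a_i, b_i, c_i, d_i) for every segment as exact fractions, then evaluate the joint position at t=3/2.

Δ: Δ0=1/2, Δ1=-2
row 1: diag=8, rhs=-15; c'=1/4, d'=-15/8
back: M1=-15/8
M: M0=0, M1=-15/8, M2=0
seg 0: a=1, c=M0/2=0, d=(M1−M0)/(6·2)=-5/32, b=Δ0−h0·(2M0+M1)/6=9/8
seg 1: a=2, c=M1/2=-15/16, d=(M2−M1)/(6·2)=5/32, b=Δ1−h1·(2M1+M2)/6=-3/4
t_q=3/2 → seg 0, τ=3/2; S=1+9/8·τ+0·τ²+-5/32·τ³=553/256

  seg 0: a=1 b=9/8 c=0 d=-5/32
  seg 1: a=2 b=-3/4 c=-15/16 d=5/32
S(3/2) = 553/256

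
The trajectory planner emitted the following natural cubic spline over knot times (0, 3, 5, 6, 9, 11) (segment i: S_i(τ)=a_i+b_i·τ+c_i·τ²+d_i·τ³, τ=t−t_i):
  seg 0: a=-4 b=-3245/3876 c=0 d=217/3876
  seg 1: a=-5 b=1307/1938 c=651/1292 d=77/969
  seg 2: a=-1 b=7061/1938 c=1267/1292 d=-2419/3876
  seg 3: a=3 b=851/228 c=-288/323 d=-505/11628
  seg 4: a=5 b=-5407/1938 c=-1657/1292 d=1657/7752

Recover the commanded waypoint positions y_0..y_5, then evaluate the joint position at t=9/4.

y_0=-4 y_1=-5 y_2=-1 y_3=3 y_4=5 y_5=-4
S(9/4) = -433781/82688

y_0 = S_0(0) = a_0 = -4
y_1 = S_1(0) = a_1 = -5
y_2 = S_2(0) = a_2 = -1
y_3 = S_3(0) = a_3 = 3
y_4 = S_4(0) = a_4 = 5
y_5 = S_4(2) = -4
t_q=9/4 is in segment 0 (τ=9/4); S_0(τ)=-433781/82688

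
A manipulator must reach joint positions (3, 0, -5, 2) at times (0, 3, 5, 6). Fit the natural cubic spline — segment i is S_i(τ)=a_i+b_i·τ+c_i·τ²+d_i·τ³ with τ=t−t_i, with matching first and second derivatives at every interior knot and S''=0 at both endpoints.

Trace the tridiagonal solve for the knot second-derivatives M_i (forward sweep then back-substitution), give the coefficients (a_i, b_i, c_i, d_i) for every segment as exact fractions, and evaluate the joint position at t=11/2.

Δ: Δ0=-1, Δ1=-5/2, Δ2=7
row 1: diag=10, rhs=-9; c'=1/5, d'=-9/10
row 2: denom=6−2·1/5=28/5; d'=(57−2·-9/10)/(28/5)=21/2
back: M2=21/2
back: M1=-9/10−1/5·21/2=-3
M: M0=0, M1=-3, M2=21/2, M3=0
seg 0: a=3, c=M0/2=0, d=(M1−M0)/(6·3)=-1/6, b=Δ0−h0·(2M0+M1)/6=1/2
seg 1: a=0, c=M1/2=-3/2, d=(M2−M1)/(6·2)=9/8, b=Δ1−h1·(2M1+M2)/6=-4
seg 2: a=-5, c=M2/2=21/4, d=(M3−M2)/(6·1)=-7/4, b=Δ2−h2·(2M2+M3)/6=7/2
t_q=11/2 → seg 2, τ=1/2; S=-5+7/2·τ+21/4·τ²+-7/4·τ³=-69/32

  seg 0: a=3 b=1/2 c=0 d=-1/6
  seg 1: a=0 b=-4 c=-3/2 d=9/8
  seg 2: a=-5 b=7/2 c=21/4 d=-7/4
S(11/2) = -69/32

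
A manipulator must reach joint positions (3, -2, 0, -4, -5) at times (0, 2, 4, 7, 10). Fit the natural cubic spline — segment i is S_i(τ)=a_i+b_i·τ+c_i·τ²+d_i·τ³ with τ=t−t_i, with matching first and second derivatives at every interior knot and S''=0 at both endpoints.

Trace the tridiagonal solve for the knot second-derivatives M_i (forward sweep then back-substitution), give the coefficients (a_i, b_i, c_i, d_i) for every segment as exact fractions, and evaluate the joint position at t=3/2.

Δ: Δ0=-5/2, Δ1=1, Δ2=-4/3, Δ3=-1/3
row 1: diag=8, rhs=21; c'=1/4, d'=21/8
row 2: denom=10−2·1/4=19/2; d'=(-14−2·21/8)/(19/2)=-77/38
row 3: denom=12−3·6/19=210/19; d'=(6−3·-77/38)/(210/19)=153/140
back: M3=153/140
back: M2=-77/38−6/19·153/140=-83/35
back: M1=21/8−1/4·-83/35=901/280
M: M0=0, M1=901/280, M2=-83/35, M3=153/140, M4=0
seg 0: a=3, c=M0/2=0, d=(M1−M0)/(6·2)=901/3360, b=Δ0−h0·(2M0+M1)/6=-3001/840
seg 1: a=-2, c=M1/2=901/560, d=(M2−M1)/(6·2)=-313/672, b=Δ1−h1·(2M1+M2)/6=-149/420
seg 2: a=0, c=M2/2=-83/70, d=(M3−M2)/(6·3)=97/504, b=Δ2−h2·(2M2+M3)/6=59/120
seg 3: a=-4, c=M3/2=153/280, d=(M4−M3)/(6·3)=-17/280, b=Δ3−h3·(2M3+M4)/6=-599/420
t_q=3/2 → seg 0, τ=3/2; S=3+-3001/840·τ+0·τ²+901/3360·τ³=-1861/1280

  seg 0: a=3 b=-3001/840 c=0 d=901/3360
  seg 1: a=-2 b=-149/420 c=901/560 d=-313/672
  seg 2: a=0 b=59/120 c=-83/70 d=97/504
  seg 3: a=-4 b=-599/420 c=153/280 d=-17/280
S(3/2) = -1861/1280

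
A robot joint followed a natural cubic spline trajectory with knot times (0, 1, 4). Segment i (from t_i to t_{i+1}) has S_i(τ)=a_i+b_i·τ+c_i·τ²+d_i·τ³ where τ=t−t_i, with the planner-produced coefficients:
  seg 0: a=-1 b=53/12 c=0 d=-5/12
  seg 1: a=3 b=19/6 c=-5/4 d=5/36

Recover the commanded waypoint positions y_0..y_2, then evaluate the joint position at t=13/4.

y_0=-1 y_1=3 y_2=5
S(13/4) = 1377/256

y_0 = S_0(0) = a_0 = -1
y_1 = S_1(0) = a_1 = 3
y_2 = S_1(3) = 5
t_q=13/4 is in segment 1 (τ=9/4); S_1(τ)=1377/256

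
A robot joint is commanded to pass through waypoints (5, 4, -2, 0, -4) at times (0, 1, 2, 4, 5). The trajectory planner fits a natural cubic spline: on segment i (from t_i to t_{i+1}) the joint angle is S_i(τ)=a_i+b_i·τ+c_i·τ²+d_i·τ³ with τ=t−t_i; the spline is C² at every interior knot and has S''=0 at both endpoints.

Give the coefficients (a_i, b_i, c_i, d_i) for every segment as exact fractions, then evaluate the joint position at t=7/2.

Δ: Δ0=-1, Δ1=-6, Δ2=1, Δ3=-4
row 1: diag=4, rhs=-30; c'=1/4, d'=-15/2
row 2: denom=6−1·1/4=23/4; d'=(42−1·-15/2)/(23/4)=198/23
row 3: denom=6−2·8/23=122/23; d'=(-30−2·198/23)/(122/23)=-543/61
back: M3=-543/61
back: M2=198/23−8/23·-543/61=714/61
back: M1=-15/2−1/4·714/61=-636/61
M: M0=0, M1=-636/61, M2=714/61, M3=-543/61, M4=0
seg 0: a=5, c=M0/2=0, d=(M1−M0)/(6·1)=-106/61, b=Δ0−h0·(2M0+M1)/6=45/61
seg 1: a=4, c=M1/2=-318/61, d=(M2−M1)/(6·1)=225/61, b=Δ1−h1·(2M1+M2)/6=-273/61
seg 2: a=-2, c=M2/2=357/61, d=(M3−M2)/(6·2)=-419/244, b=Δ2−h2·(2M2+M3)/6=-234/61
seg 3: a=0, c=M3/2=-543/122, d=(M4−M3)/(6·1)=181/122, b=Δ3−h3·(2M3+M4)/6=-63/61
t_q=7/2 → seg 2, τ=3/2; S=-2+-234/61·τ+357/61·τ²+-419/244·τ³=-745/1952

  seg 0: a=5 b=45/61 c=0 d=-106/61
  seg 1: a=4 b=-273/61 c=-318/61 d=225/61
  seg 2: a=-2 b=-234/61 c=357/61 d=-419/244
  seg 3: a=0 b=-63/61 c=-543/122 d=181/122
S(7/2) = -745/1952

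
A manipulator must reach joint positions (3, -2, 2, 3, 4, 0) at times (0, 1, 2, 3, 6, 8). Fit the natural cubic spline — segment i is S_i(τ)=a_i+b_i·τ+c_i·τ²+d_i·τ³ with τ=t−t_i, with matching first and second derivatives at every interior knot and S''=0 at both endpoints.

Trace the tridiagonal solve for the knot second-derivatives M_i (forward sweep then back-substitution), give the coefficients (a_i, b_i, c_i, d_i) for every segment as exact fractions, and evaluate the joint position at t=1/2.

  seg 0: a=3 b=-23413/3075 c=0 d=8038/3075
  seg 1: a=-2 b=701/3075 c=8038/1025 d=-2503/615
  seg 2: a=2 b=11384/3075 c=-4477/1025 d=5122/3075
  seg 3: a=3 b=-112/3075 c=129/205 d=-1556/9225
  seg 4: a=4 b=-2506/3075 c=-911/1025 d=911/6150
S(1/2) = -1969/4100

Δ: Δ0=-5, Δ1=4, Δ2=1, Δ3=1/3, Δ4=-2
row 1: diag=4, rhs=54; c'=1/4, d'=27/2
row 2: denom=4−1·1/4=15/4; d'=(-18−1·27/2)/(15/4)=-42/5
row 3: denom=8−1·4/15=116/15; d'=(-4−1·-42/5)/(116/15)=33/58
row 4: denom=10−3·45/116=1025/116; d'=(-14−3·33/58)/(1025/116)=-1822/1025
back: M4=-1822/1025
back: M3=33/58−45/116·-1822/1025=258/205
back: M2=-42/5−4/15·258/205=-8954/1025
back: M1=27/2−1/4·-8954/1025=16076/1025
M: M0=0, M1=16076/1025, M2=-8954/1025, M3=258/205, M4=-1822/1025, M5=0
seg 0: a=3, c=M0/2=0, d=(M1−M0)/(6·1)=8038/3075, b=Δ0−h0·(2M0+M1)/6=-23413/3075
seg 1: a=-2, c=M1/2=8038/1025, d=(M2−M1)/(6·1)=-2503/615, b=Δ1−h1·(2M1+M2)/6=701/3075
seg 2: a=2, c=M2/2=-4477/1025, d=(M3−M2)/(6·1)=5122/3075, b=Δ2−h2·(2M2+M3)/6=11384/3075
seg 3: a=3, c=M3/2=129/205, d=(M4−M3)/(6·3)=-1556/9225, b=Δ3−h3·(2M3+M4)/6=-112/3075
seg 4: a=4, c=M4/2=-911/1025, d=(M5−M4)/(6·2)=911/6150, b=Δ4−h4·(2M4+M5)/6=-2506/3075
t_q=1/2 → seg 0, τ=1/2; S=3+-23413/3075·τ+0·τ²+8038/3075·τ³=-1969/4100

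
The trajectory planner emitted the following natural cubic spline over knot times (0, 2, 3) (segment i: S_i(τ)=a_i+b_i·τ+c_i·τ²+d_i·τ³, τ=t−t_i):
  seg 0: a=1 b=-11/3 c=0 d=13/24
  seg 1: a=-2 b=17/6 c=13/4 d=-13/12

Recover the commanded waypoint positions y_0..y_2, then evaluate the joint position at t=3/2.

y_0=1 y_1=-2 y_2=3
S(3/2) = -171/64

y_0 = S_0(0) = a_0 = 1
y_1 = S_1(0) = a_1 = -2
y_2 = S_1(1) = 3
t_q=3/2 is in segment 0 (τ=3/2); S_0(τ)=-171/64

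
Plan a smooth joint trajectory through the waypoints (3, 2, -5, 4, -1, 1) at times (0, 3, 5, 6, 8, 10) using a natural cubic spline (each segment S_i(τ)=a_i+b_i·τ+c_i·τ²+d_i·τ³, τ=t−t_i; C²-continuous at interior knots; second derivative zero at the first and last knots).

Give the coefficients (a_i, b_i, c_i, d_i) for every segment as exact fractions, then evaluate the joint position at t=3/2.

Δ: Δ0=-1/3, Δ1=-7/2, Δ2=9, Δ3=-5/2, Δ4=1
row 1: diag=10, rhs=-19; c'=1/5, d'=-19/10
row 2: denom=6−2·1/5=28/5; d'=(75−2·-19/10)/(28/5)=197/14
row 3: denom=6−1·5/28=163/28; d'=(-69−1·197/14)/(163/28)=-2326/163
row 4: denom=8−2·56/163=1192/163; d'=(21−2·-2326/163)/(1192/163)=8075/1192
back: M4=8075/1192
back: M3=-2326/163−56/163·8075/1192=-2473/149
back: M2=197/14−5/28·-2473/149=10153/596
back: M1=-19/10−1/5·10153/596=-3163/596
M: M0=0, M1=-3163/596, M2=10153/596, M3=-2473/149, M4=8075/1192, M5=0
seg 0: a=3, c=M0/2=0, d=(M1−M0)/(6·3)=-3163/10728, b=Δ0−h0·(2M0+M1)/6=8297/3576
seg 1: a=2, c=M1/2=-3163/1192, d=(M2−M1)/(6·2)=3329/1788, b=Δ1−h1·(2M1+M2)/6=-10085/1788
seg 2: a=-5, c=M2/2=10153/1192, d=(M3−M2)/(6·1)=-20045/3576, b=Δ2−h2·(2M2+M3)/6=10885/1788
seg 3: a=4, c=M3/2=-2473/298, d=(M4−M3)/(6·2)=27859/14304, b=Δ3−h3·(2M3+M4)/6=22553/3576
seg 4: a=-1, c=M4/2=8075/2384, d=(M5−M4)/(6·2)=-8075/14304, b=Δ4−h4·(2M4+M5)/6=-6287/1788
t_q=3/2 → seg 0, τ=3/2; S=3+8297/3576·τ+0·τ²+-3163/10728·τ³=52307/9536

  seg 0: a=3 b=8297/3576 c=0 d=-3163/10728
  seg 1: a=2 b=-10085/1788 c=-3163/1192 d=3329/1788
  seg 2: a=-5 b=10885/1788 c=10153/1192 d=-20045/3576
  seg 3: a=4 b=22553/3576 c=-2473/298 d=27859/14304
  seg 4: a=-1 b=-6287/1788 c=8075/2384 d=-8075/14304
S(3/2) = 52307/9536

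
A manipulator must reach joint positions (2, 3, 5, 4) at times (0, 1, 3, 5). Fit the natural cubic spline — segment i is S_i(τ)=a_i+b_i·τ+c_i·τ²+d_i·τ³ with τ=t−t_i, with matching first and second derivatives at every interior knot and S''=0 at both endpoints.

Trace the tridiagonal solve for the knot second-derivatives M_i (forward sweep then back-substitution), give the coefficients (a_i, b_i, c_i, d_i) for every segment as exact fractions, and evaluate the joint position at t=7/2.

  seg 0: a=2 b=41/44 c=0 d=3/44
  seg 1: a=3 b=25/22 c=9/44 d=-3/22
  seg 2: a=5 b=7/22 c=-27/44 d=9/88
S(7/2) = 3533/704

Δ: Δ0=1, Δ1=1, Δ2=-1/2
row 1: diag=6, rhs=0; c'=1/3, d'=0
row 2: denom=8−2·1/3=22/3; d'=(-9−2·0)/(22/3)=-27/22
back: M2=-27/22
back: M1=0−1/3·-27/22=9/22
M: M0=0, M1=9/22, M2=-27/22, M3=0
seg 0: a=2, c=M0/2=0, d=(M1−M0)/(6·1)=3/44, b=Δ0−h0·(2M0+M1)/6=41/44
seg 1: a=3, c=M1/2=9/44, d=(M2−M1)/(6·2)=-3/22, b=Δ1−h1·(2M1+M2)/6=25/22
seg 2: a=5, c=M2/2=-27/44, d=(M3−M2)/(6·2)=9/88, b=Δ2−h2·(2M2+M3)/6=7/22
t_q=7/2 → seg 2, τ=1/2; S=5+7/22·τ+-27/44·τ²+9/88·τ³=3533/704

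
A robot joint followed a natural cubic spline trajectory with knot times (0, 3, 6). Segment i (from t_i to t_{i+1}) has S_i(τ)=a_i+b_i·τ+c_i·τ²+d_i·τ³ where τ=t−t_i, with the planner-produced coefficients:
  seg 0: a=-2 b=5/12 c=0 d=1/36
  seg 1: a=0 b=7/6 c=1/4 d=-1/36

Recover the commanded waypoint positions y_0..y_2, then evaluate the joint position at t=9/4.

y_0 = S_0(0) = a_0 = -2
y_1 = S_1(0) = a_1 = 0
y_2 = S_1(3) = 5
t_q=9/4 is in segment 0 (τ=9/4); S_0(τ)=-191/256

y_0=-2 y_1=0 y_2=5
S(9/4) = -191/256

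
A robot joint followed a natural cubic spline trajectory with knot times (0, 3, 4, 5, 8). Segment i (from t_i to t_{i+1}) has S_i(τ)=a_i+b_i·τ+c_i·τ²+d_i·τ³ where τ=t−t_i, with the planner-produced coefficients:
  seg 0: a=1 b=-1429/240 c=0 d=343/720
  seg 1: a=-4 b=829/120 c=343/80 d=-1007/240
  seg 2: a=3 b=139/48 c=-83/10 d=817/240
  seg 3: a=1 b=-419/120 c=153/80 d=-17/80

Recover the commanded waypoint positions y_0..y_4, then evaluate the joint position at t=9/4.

y_0 = S_0(0) = a_0 = 1
y_1 = S_1(0) = a_1 = -4
y_2 = S_2(0) = a_2 = 3
y_3 = S_3(0) = a_3 = 1
y_4 = S_3(3) = 2
t_q=9/4 is in segment 0 (τ=9/4); S_0(τ)=-35689/5120

y_0=1 y_1=-4 y_2=3 y_3=1 y_4=2
S(9/4) = -35689/5120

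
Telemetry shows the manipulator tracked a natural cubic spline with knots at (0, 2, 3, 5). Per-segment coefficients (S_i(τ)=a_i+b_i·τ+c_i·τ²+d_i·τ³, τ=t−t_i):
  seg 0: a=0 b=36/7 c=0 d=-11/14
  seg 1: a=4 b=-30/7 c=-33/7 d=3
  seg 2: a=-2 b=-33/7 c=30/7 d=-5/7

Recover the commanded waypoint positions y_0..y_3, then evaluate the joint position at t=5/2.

y_0 = S_0(0) = a_0 = 0
y_1 = S_1(0) = a_1 = 4
y_2 = S_2(0) = a_2 = -2
y_3 = S_2(2) = 0
t_q=5/2 is in segment 1 (τ=1/2); S_1(τ)=59/56

y_0=0 y_1=4 y_2=-2 y_3=0
S(5/2) = 59/56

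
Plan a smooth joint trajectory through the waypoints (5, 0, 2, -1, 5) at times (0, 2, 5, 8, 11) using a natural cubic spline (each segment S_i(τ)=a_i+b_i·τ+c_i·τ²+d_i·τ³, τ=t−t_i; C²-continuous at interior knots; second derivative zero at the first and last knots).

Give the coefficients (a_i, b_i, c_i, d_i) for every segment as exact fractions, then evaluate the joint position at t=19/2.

  seg 0: a=5 b=-689/207 c=0 d=343/1656
  seg 1: a=0 b=-349/414 c=343/276 d=-1837/7452
  seg 2: a=2 b=-35/828 c=-202/207 d=1631/7452
  seg 3: a=-1 b=5/414 c=823/828 d=-823/7452
S(19/2) = 649/736

Δ: Δ0=-5/2, Δ1=2/3, Δ2=-1, Δ3=2
row 1: diag=10, rhs=19; c'=3/10, d'=19/10
row 2: denom=12−3·3/10=111/10; d'=(-10−3·19/10)/(111/10)=-157/111
row 3: denom=12−3·10/37=414/37; d'=(18−3·-157/111)/(414/37)=823/414
back: M3=823/414
back: M2=-157/111−10/37·823/414=-404/207
back: M1=19/10−3/10·-404/207=343/138
M: M0=0, M1=343/138, M2=-404/207, M3=823/414, M4=0
seg 0: a=5, c=M0/2=0, d=(M1−M0)/(6·2)=343/1656, b=Δ0−h0·(2M0+M1)/6=-689/207
seg 1: a=0, c=M1/2=343/276, d=(M2−M1)/(6·3)=-1837/7452, b=Δ1−h1·(2M1+M2)/6=-349/414
seg 2: a=2, c=M2/2=-202/207, d=(M3−M2)/(6·3)=1631/7452, b=Δ2−h2·(2M2+M3)/6=-35/828
seg 3: a=-1, c=M3/2=823/828, d=(M4−M3)/(6·3)=-823/7452, b=Δ3−h3·(2M3+M4)/6=5/414
t_q=19/2 → seg 3, τ=3/2; S=-1+5/414·τ+823/828·τ²+-823/7452·τ³=649/736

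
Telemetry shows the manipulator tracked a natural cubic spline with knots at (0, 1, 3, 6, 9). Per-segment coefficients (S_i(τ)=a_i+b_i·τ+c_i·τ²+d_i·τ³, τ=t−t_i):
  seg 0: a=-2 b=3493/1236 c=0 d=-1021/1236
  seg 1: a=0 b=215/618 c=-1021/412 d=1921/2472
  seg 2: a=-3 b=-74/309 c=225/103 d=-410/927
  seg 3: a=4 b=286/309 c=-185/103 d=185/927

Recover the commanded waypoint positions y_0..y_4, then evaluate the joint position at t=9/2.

y_0=-2 y_1=0 y_2=-3 y_3=4 y_4=-4
S(9/2) = 13/206

y_0 = S_0(0) = a_0 = -2
y_1 = S_1(0) = a_1 = 0
y_2 = S_2(0) = a_2 = -3
y_3 = S_3(0) = a_3 = 4
y_4 = S_3(3) = -4
t_q=9/2 is in segment 2 (τ=3/2); S_2(τ)=13/206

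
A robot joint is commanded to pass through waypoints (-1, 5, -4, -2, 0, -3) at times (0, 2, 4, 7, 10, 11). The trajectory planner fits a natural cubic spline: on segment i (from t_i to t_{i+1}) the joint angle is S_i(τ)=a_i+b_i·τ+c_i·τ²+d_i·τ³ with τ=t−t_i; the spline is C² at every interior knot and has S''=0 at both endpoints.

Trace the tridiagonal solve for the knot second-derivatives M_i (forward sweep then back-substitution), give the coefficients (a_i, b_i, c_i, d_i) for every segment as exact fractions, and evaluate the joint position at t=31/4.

Δ: Δ0=3, Δ1=-9/2, Δ2=2/3, Δ3=2/3, Δ4=-3
row 1: diag=8, rhs=-45; c'=1/4, d'=-45/8
row 2: denom=10−2·1/4=19/2; d'=(31−2·-45/8)/(19/2)=169/38
row 3: denom=12−3·6/19=210/19; d'=(0−3·169/38)/(210/19)=-169/140
row 4: denom=8−3·19/70=503/70; d'=(-22−3·-169/140)/(503/70)=-2573/1006
back: M4=-2573/1006
back: M3=-169/140−19/70·-2573/1006=-258/503
back: M2=169/38−6/19·-258/503=4637/1006
back: M1=-45/8−1/4·4637/1006=-3409/503
M: M0=0, M1=-3409/503, M2=4637/1006, M3=-258/503, M4=-2573/1006, M5=0
seg 0: a=-1, c=M0/2=0, d=(M1−M0)/(6·2)=-3409/6036, b=Δ0−h0·(2M0+M1)/6=7936/1509
seg 1: a=5, c=M1/2=-3409/1006, d=(M2−M1)/(6·2)=11455/12072, b=Δ1−h1·(2M1+M2)/6=-2291/1509
seg 2: a=-4, c=M2/2=4637/2012, d=(M3−M2)/(6·3)=-5153/18108, b=Δ2−h2·(2M2+M3)/6=-11125/3018
seg 3: a=-2, c=M3/2=-129/503, d=(M4−M3)/(6·3)=-2057/18108, b=Δ3−h3·(2M3+M4)/6=14839/6036
seg 4: a=0, c=M4/2=-2573/2012, d=(M5−M4)/(6·1)=2573/6036, b=Δ4−h4·(2M4+M5)/6=-6481/3018
t_q=31/4 → seg 3, τ=3/4; S=-2+14839/6036·τ+-129/503·τ²+-2057/18108·τ³=-44859/128768

  seg 0: a=-1 b=7936/1509 c=0 d=-3409/6036
  seg 1: a=5 b=-2291/1509 c=-3409/1006 d=11455/12072
  seg 2: a=-4 b=-11125/3018 c=4637/2012 d=-5153/18108
  seg 3: a=-2 b=14839/6036 c=-129/503 d=-2057/18108
  seg 4: a=0 b=-6481/3018 c=-2573/2012 d=2573/6036
S(31/4) = -44859/128768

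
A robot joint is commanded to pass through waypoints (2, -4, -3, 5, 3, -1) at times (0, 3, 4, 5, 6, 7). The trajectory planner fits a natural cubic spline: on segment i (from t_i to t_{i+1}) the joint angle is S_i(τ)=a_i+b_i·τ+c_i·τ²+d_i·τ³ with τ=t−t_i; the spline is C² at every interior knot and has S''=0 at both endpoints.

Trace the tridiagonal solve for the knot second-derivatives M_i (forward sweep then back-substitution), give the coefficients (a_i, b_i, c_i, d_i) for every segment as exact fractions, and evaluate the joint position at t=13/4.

Δ: Δ0=-2, Δ1=1, Δ2=8, Δ3=-2, Δ4=-4
row 1: diag=8, rhs=18; c'=1/8, d'=9/4
row 2: denom=4−1·1/8=31/8; d'=(42−1·9/4)/(31/8)=318/31
row 3: denom=4−1·8/31=116/31; d'=(-60−1·318/31)/(116/31)=-1089/58
row 4: denom=4−1·31/116=433/116; d'=(-12−1·-1089/58)/(433/116)=786/433
back: M4=786/433
back: M3=-1089/58−31/116·786/433=-8340/433
back: M2=318/31−8/31·-8340/433=6594/433
back: M1=9/4−1/8·6594/433=150/433
M: M0=0, M1=150/433, M2=6594/433, M3=-8340/433, M4=786/433, M5=0
seg 0: a=2, c=M0/2=0, d=(M1−M0)/(6·3)=25/1299, b=Δ0−h0·(2M0+M1)/6=-941/433
seg 1: a=-4, c=M1/2=75/433, d=(M2−M1)/(6·1)=1074/433, b=Δ1−h1·(2M1+M2)/6=-716/433
seg 2: a=-3, c=M2/2=3297/433, d=(M3−M2)/(6·1)=-2489/433, b=Δ2−h2·(2M2+M3)/6=2656/433
seg 3: a=5, c=M3/2=-4170/433, d=(M4−M3)/(6·1)=1521/433, b=Δ3−h3·(2M3+M4)/6=1783/433
seg 4: a=3, c=M4/2=393/433, d=(M5−M4)/(6·1)=-131/433, b=Δ4−h4·(2M4+M5)/6=-1994/433
t_q=13/4 → seg 1, τ=1/4; S=-4+-716/433·τ+75/433·τ²+1074/433·τ³=-60465/13856

  seg 0: a=2 b=-941/433 c=0 d=25/1299
  seg 1: a=-4 b=-716/433 c=75/433 d=1074/433
  seg 2: a=-3 b=2656/433 c=3297/433 d=-2489/433
  seg 3: a=5 b=1783/433 c=-4170/433 d=1521/433
  seg 4: a=3 b=-1994/433 c=393/433 d=-131/433
S(13/4) = -60465/13856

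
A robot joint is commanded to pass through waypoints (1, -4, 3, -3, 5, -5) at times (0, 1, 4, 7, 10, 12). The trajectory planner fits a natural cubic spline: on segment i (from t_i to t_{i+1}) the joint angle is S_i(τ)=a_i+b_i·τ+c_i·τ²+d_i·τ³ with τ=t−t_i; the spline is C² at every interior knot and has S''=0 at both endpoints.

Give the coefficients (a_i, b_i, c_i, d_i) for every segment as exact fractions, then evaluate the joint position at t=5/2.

  seg 0: a=1 b=-2069/331 c=0 d=414/331
  seg 1: a=-4 b=-827/331 c=1242/331 d=-6380/8937
  seg 2: a=3 b=245/331 c=-2654/993 d=1747/2979
  seg 3: a=-3 b=178/331 c=2587/993 d=-5647/8937
  seg 4: a=5 b=-295/331 c=-1020/331 d=170/331
S(5/2) = -1135/662

Δ: Δ0=-5, Δ1=7/3, Δ2=-2, Δ3=8/3, Δ4=-5
row 1: diag=8, rhs=44; c'=3/8, d'=11/2
row 2: denom=12−3·3/8=87/8; d'=(-26−3·11/2)/(87/8)=-340/87
row 3: denom=12−3·8/29=324/29; d'=(28−3·-340/87)/(324/29)=32/9
row 4: denom=10−3·29/108=331/36; d'=(-46−3·32/9)/(331/36)=-2040/331
back: M4=-2040/331
back: M3=32/9−29/108·-2040/331=5174/993
back: M2=-340/87−8/29·5174/993=-5308/993
back: M1=11/2−3/8·-5308/993=2484/331
M: M0=0, M1=2484/331, M2=-5308/993, M3=5174/993, M4=-2040/331, M5=0
seg 0: a=1, c=M0/2=0, d=(M1−M0)/(6·1)=414/331, b=Δ0−h0·(2M0+M1)/6=-2069/331
seg 1: a=-4, c=M1/2=1242/331, d=(M2−M1)/(6·3)=-6380/8937, b=Δ1−h1·(2M1+M2)/6=-827/331
seg 2: a=3, c=M2/2=-2654/993, d=(M3−M2)/(6·3)=1747/2979, b=Δ2−h2·(2M2+M3)/6=245/331
seg 3: a=-3, c=M3/2=2587/993, d=(M4−M3)/(6·3)=-5647/8937, b=Δ3−h3·(2M3+M4)/6=178/331
seg 4: a=5, c=M4/2=-1020/331, d=(M5−M4)/(6·2)=170/331, b=Δ4−h4·(2M4+M5)/6=-295/331
t_q=5/2 → seg 1, τ=3/2; S=-4+-827/331·τ+1242/331·τ²+-6380/8937·τ³=-1135/662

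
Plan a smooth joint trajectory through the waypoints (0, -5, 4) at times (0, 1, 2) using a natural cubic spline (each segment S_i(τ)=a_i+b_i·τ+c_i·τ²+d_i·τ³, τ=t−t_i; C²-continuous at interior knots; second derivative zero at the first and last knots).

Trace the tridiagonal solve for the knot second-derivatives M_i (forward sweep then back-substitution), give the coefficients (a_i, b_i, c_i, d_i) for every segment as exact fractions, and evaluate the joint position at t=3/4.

  seg 0: a=0 b=-17/2 c=0 d=7/2
  seg 1: a=-5 b=2 c=21/2 d=-7/2
S(3/4) = -627/128

Δ: Δ0=-5, Δ1=9
row 1: diag=4, rhs=84; c'=1/4, d'=21
back: M1=21
M: M0=0, M1=21, M2=0
seg 0: a=0, c=M0/2=0, d=(M1−M0)/(6·1)=7/2, b=Δ0−h0·(2M0+M1)/6=-17/2
seg 1: a=-5, c=M1/2=21/2, d=(M2−M1)/(6·1)=-7/2, b=Δ1−h1·(2M1+M2)/6=2
t_q=3/4 → seg 0, τ=3/4; S=0+-17/2·τ+0·τ²+7/2·τ³=-627/128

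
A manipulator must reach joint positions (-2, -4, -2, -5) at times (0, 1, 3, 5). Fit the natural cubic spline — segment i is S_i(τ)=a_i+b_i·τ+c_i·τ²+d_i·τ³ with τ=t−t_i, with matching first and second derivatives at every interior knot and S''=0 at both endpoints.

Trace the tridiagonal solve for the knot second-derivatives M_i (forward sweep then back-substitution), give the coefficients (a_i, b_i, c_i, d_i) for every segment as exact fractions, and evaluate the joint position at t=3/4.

Δ: Δ0=-2, Δ1=1, Δ2=-3/2
row 1: diag=6, rhs=18; c'=1/3, d'=3
row 2: denom=8−2·1/3=22/3; d'=(-15−2·3)/(22/3)=-63/22
back: M2=-63/22
back: M1=3−1/3·-63/22=87/22
M: M0=0, M1=87/22, M2=-63/22, M3=0
seg 0: a=-2, c=M0/2=0, d=(M1−M0)/(6·1)=29/44, b=Δ0−h0·(2M0+M1)/6=-117/44
seg 1: a=-4, c=M1/2=87/44, d=(M2−M1)/(6·2)=-25/44, b=Δ1−h1·(2M1+M2)/6=-15/22
seg 2: a=-2, c=M2/2=-63/44, d=(M3−M2)/(6·2)=21/88, b=Δ2−h2·(2M2+M3)/6=9/22
t_q=3/4 → seg 0, τ=3/4; S=-2+-117/44·τ+0·τ²+29/44·τ³=-10465/2816

  seg 0: a=-2 b=-117/44 c=0 d=29/44
  seg 1: a=-4 b=-15/22 c=87/44 d=-25/44
  seg 2: a=-2 b=9/22 c=-63/44 d=21/88
S(3/4) = -10465/2816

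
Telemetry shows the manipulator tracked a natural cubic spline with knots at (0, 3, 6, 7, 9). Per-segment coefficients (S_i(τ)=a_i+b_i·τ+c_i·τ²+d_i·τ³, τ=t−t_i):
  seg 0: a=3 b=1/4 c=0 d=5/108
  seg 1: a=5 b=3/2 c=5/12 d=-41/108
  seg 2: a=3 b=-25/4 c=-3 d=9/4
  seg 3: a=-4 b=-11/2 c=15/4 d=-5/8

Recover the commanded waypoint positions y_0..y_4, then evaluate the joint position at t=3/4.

y_0 = S_0(0) = a_0 = 3
y_1 = S_1(0) = a_1 = 5
y_2 = S_2(0) = a_2 = 3
y_3 = S_3(0) = a_3 = -4
y_4 = S_3(2) = -5
t_q=3/4 is in segment 0 (τ=3/4); S_0(τ)=821/256

y_0=3 y_1=5 y_2=3 y_3=-4 y_4=-5
S(3/4) = 821/256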